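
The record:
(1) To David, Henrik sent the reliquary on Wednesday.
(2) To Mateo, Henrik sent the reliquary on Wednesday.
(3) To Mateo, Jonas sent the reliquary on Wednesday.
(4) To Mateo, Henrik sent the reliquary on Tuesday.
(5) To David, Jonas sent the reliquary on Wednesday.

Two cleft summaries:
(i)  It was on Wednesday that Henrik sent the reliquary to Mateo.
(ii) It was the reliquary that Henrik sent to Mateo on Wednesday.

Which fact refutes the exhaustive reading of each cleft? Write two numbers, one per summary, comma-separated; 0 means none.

4, 0

(i): focus "on Wednesday". Looking for Henrik as agent and the reliquary as thing and Mateo as recipient with some other setting — fact (4) has on Tuesday there. Refuted.
(ii): focus "the reliquary". No fact shares Henrik as agent and Mateo as recipient and on Wednesday as setting with a different thing. 0.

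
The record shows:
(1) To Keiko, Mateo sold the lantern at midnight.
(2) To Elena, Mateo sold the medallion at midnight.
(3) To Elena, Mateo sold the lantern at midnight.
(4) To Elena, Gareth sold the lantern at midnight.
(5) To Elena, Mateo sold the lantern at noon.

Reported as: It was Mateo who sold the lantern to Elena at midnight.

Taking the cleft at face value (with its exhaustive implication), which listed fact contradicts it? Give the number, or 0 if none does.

4

Focus of the cleft: "Mateo" (the agent). Presupposed background: thing = the lantern, recipient = Elena, setting = at midnight.
The exhaustive reading says no other agent fits that background.
Fact (4) shares the background but with agent = Gareth; exhaustivity is violated.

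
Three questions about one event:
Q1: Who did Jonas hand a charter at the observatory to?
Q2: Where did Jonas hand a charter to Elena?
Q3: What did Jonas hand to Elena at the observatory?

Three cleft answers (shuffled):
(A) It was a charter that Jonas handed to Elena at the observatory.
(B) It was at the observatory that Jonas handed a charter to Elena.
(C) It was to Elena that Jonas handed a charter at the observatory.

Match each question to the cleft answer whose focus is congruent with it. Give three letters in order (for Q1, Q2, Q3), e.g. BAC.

Q1 asks about the recipient; cleft (C) focuses "to Elena", which is the recipient — so Q1 → C.
Q2 asks about the location; cleft (B) focuses "at the observatory", which is the location — so Q2 → B.
Q3 asks about the direct object; cleft (A) focuses "a charter", which is the direct object — so Q3 → A.
Mapping: Q1→C, Q2→B, Q3→A.

CBA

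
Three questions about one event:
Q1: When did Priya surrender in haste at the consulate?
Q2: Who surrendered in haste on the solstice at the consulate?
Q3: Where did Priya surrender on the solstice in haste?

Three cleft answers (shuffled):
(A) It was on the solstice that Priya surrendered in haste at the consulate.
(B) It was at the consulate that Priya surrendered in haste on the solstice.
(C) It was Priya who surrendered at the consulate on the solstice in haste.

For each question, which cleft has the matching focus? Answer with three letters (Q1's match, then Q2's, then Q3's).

Q1 asks about the time; cleft (A) focuses "on the solstice", which is the time — so Q1 → A.
Q2 asks about the subject (agent); cleft (C) focuses "Priya", which is the subject (agent) — so Q2 → C.
Q3 asks about the location; cleft (B) focuses "at the consulate", which is the location — so Q3 → B.
Mapping: Q1→A, Q2→C, Q3→B.

ACB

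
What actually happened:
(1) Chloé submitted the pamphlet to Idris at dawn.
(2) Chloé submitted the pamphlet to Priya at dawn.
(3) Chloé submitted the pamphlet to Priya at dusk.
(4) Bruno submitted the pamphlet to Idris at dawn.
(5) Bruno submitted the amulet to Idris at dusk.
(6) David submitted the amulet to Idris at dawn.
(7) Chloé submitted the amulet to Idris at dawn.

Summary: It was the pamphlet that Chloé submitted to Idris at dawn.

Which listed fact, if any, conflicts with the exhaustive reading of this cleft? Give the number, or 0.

Focus of the cleft: "the pamphlet" (the thing). Presupposed background: Chloé as agent and Idris as recipient and at dawn as setting.
Exhaustivity: the pamphlet is the only thing satisfying that background.
But fact (7) also has Chloé as agent and Idris as recipient and at dawn as setting, with thing = the amulet — so the exhaustive reading fails.

7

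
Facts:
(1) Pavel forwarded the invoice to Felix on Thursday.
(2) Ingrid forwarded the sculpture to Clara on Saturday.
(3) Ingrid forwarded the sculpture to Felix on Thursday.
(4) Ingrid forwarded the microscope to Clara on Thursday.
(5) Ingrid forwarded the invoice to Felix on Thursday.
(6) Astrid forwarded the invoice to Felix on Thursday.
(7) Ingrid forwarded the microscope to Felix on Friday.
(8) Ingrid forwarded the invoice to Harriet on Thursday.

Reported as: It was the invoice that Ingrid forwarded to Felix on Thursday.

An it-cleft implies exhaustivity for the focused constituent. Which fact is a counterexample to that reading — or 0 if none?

3

Focus of the cleft: "the invoice" (the thing). Presupposed background: Ingrid as agent and Felix as recipient and on Thursday as setting.
The exhaustive reading says no other thing fits that background.
But fact (3) also has Ingrid as agent and Felix as recipient and on Thursday as setting, with thing = the sculpture — so the exhaustive reading fails.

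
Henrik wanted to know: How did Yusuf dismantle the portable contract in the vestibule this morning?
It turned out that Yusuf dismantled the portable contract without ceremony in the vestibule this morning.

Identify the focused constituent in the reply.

The wh-word "how" asks about the manner.
In the answer, "Yusuf", "the portable contract", "this morning" and "in the vestibule" are given — repeated from the question.
The constituent filling the manner gap is "without ceremony"; that is the focus and would carry nuclear stress.

without ceremony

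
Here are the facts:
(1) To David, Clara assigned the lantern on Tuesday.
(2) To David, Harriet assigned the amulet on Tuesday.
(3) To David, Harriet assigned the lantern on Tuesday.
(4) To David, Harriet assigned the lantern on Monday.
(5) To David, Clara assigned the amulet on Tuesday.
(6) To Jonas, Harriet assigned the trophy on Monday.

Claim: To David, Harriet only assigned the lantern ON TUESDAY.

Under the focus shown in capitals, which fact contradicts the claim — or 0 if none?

4

Focus (in capitals) is "on Tuesday" — the setting. "Only" excludes alternative settings while holding fixed same agent, thing, recipient (Harriet / the lantern / David).
Fact (4) matches on same agent, thing, recipient (Harriet / the lantern / David), but has setting = on Monday instead. That refutes the claim.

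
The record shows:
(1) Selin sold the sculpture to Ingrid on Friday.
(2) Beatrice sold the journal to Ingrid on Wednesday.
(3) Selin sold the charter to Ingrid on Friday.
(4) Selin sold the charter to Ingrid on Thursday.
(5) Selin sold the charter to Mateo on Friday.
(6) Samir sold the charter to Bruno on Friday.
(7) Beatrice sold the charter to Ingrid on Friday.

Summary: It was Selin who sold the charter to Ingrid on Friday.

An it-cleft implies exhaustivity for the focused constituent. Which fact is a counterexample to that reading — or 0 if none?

7

Focus of the cleft: "Selin" (the agent). Presupposed background: same thing, recipient, setting (the charter / Ingrid / on Friday).
Exhaustivity: Selin is the only agent satisfying that background.
Fact (7) shares the background but with agent = Beatrice; exhaustivity is violated.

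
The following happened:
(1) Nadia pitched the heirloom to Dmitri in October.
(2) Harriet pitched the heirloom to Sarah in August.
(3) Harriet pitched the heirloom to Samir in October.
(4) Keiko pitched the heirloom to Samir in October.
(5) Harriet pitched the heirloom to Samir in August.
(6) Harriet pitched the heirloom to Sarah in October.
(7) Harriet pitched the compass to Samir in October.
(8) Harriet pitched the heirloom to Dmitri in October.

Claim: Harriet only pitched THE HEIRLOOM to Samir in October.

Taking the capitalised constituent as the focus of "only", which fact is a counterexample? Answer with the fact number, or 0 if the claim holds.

7

The capitals mark "the heirloom" as focus. So "only" rules out other things, with the rest (Harriet as agent and Samir as recipient and in October as setting) as background.
Fact (7) shares the background but differs in thing (the compass) — a counterexample.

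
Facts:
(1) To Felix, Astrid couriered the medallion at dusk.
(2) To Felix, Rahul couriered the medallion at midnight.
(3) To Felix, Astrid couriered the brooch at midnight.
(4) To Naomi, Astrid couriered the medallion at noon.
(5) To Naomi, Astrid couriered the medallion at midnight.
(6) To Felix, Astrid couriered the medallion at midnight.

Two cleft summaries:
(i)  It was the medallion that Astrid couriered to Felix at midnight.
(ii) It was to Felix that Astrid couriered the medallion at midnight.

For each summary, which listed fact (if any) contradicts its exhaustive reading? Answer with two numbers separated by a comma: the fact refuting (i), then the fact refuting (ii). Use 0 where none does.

Summary (i) focuses "the medallion" (the thing); background agent = Astrid, recipient = Felix, setting = at midnight. Fact (3) matches that background with thing = the brooch — refutes (i).
Summary (ii) focuses "Felix" (the recipient); background agent = Astrid, thing = the medallion, setting = at midnight. Fact (5) matches that background with recipient = Naomi — refutes (ii).

3, 5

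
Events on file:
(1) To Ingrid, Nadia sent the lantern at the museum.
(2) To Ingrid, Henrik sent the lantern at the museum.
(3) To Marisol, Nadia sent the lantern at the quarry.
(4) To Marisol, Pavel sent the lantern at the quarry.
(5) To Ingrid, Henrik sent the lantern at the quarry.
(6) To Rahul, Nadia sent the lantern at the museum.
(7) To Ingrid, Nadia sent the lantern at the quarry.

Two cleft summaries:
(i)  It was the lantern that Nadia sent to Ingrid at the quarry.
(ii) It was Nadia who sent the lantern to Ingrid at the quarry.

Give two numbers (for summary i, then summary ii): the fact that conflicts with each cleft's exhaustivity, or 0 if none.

(i): focus "the lantern". No fact shares Nadia as agent and Ingrid as recipient and at the quarry as setting with a different thing. 0.
(ii): focus "Nadia". Looking for the lantern as thing and Ingrid as recipient and at the quarry as setting with some other agent — fact (5) has Henrik there. Refuted.

0, 5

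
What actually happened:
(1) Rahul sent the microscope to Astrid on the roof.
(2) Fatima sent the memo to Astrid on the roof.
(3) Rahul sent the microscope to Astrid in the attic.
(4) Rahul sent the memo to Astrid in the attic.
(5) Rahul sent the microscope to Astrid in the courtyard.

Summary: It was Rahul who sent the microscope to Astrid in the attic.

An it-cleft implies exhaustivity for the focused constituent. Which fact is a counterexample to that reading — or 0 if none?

0

Focus of the cleft: "Rahul" (the agent). Presupposed background: the microscope as thing and Astrid as recipient and in the attic as setting.
Exhaustivity: Rahul is the only agent satisfying that background.
Every other fact differs from the presupposition on some backgrounded slot, so none challenges the exhaustivity.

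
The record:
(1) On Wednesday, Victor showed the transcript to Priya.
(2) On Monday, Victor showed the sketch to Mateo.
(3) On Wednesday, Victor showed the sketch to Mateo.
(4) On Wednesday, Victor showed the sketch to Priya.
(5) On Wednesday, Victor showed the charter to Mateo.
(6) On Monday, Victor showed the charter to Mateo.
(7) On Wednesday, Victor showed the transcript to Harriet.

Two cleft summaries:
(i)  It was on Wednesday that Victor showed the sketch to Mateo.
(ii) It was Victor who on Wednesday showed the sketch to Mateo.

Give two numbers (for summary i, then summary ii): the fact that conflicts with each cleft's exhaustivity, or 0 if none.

2, 0

(i): focus "on Wednesday". Looking for same agent, thing, recipient (Victor / the sketch / Mateo) with some other setting — fact (2) has on Monday there. Refuted.
(ii): focus "Victor". No fact shares same thing, recipient, setting (the sketch / Mateo / on Wednesday) with a different agent. 0.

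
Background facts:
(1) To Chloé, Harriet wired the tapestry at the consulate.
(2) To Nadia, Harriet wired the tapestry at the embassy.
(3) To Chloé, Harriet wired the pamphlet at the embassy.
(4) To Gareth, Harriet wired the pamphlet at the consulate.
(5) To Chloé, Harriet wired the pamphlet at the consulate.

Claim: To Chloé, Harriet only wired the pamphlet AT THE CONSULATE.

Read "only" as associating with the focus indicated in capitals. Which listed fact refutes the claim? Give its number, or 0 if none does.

The capitals mark "at the consulate" as focus. So "only" rules out other settings, with the rest (agent = Harriet, thing = the pamphlet, recipient = Chloé) as background.
Fact (3) matches on agent = Harriet, thing = the pamphlet, recipient = Chloé, but has setting = at the embassy instead. That refutes the claim.

3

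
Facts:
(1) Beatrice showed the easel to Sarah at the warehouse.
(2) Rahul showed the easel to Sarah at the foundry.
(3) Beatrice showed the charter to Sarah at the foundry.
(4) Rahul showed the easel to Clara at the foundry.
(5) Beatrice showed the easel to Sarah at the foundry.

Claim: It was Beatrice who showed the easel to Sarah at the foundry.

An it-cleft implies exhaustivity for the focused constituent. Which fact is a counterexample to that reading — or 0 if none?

2

Focus of the cleft: "Beatrice" (the agent). Presupposed background: thing = the easel, recipient = Sarah, setting = at the foundry.
Exhaustivity: Beatrice is the only agent satisfying that background.
Fact (2) shares the background but with agent = Rahul; exhaustivity is violated.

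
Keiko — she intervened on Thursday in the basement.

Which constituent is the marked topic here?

Keiko

The construction explicitly marks "Keiko" as what the sentence is about — the topic.
The remainder of the clause is the comment (what is said about the topic).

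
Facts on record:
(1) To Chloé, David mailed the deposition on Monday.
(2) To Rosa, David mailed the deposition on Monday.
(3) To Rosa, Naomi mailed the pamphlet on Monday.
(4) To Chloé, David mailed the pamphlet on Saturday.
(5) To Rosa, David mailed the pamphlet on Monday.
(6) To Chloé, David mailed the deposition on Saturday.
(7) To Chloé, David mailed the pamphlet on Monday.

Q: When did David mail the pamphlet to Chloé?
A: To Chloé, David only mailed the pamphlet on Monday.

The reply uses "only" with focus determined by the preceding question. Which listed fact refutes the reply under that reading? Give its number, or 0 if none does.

4

The question "When did ...?" targets the setting, so in the reply the focus falls on "on Monday".
"Only" then excludes alternative settings while the background — same agent, thing, recipient (David / the pamphlet / Chloé) — is held fixed.
Fact (4) shares the background with a different setting (on Saturday) — counterexample.
(Fact (5) would refute a reading with focus on the recipient — but that is not what the question asks.)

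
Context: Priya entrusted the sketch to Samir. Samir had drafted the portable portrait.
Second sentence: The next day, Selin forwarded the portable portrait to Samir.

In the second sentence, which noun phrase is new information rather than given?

Selin

"the portable portrait" and "Samir" in the second sentence are given — already mentioned in the context.
"Selin" has no antecedent in the context; it is discourse-new.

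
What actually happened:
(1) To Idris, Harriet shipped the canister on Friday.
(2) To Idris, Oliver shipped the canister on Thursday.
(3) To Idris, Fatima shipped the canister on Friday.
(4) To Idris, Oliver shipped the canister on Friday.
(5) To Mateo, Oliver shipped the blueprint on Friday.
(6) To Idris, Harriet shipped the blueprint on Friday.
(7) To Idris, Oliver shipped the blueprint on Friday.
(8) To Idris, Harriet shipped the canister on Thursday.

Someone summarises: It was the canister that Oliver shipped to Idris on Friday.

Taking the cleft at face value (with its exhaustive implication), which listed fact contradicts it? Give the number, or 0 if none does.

Focus of the cleft: "the canister" (the thing). Presupposed background: same agent, recipient, setting (Oliver / Idris / on Friday).
The exhaustive reading says no other thing fits that background.
Fact (7) shares the background but with thing = the blueprint; exhaustivity is violated.

7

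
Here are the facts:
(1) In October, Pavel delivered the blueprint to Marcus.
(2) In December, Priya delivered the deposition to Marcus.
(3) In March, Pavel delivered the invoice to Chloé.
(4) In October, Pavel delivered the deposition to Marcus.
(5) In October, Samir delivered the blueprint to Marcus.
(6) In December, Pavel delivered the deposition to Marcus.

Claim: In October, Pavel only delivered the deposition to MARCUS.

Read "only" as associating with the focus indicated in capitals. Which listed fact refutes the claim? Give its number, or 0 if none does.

0

The capitals mark "Marcus" as focus. So "only" rules out other recipients, with the rest (agent = Pavel, thing = the deposition, setting = in October) as background.
Every other fact changes something in the background, not just the recipient. Nothing refutes the claim.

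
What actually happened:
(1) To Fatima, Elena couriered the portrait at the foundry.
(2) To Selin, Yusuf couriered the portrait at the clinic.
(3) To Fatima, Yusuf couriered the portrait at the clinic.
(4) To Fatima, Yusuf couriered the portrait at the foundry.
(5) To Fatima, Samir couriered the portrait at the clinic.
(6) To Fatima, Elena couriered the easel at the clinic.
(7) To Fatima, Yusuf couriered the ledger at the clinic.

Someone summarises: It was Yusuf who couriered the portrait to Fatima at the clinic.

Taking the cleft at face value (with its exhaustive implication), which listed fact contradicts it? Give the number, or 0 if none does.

Focus of the cleft: "Yusuf" (the agent). Presupposed background: same thing, recipient, setting (the portrait / Fatima / at the clinic).
Exhaustivity: Yusuf is the only agent satisfying that background.
But fact (5) also has same thing, recipient, setting (the portrait / Fatima / at the clinic), with agent = Samir — so the exhaustive reading fails.

5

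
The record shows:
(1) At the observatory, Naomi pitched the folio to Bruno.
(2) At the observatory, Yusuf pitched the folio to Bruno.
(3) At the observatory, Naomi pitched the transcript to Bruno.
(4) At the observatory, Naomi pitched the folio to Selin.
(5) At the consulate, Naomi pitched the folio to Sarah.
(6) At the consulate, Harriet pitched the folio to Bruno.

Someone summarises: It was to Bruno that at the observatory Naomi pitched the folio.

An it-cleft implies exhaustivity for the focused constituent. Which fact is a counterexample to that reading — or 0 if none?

The cleft puts "Bruno" in focus and presupposes the open proposition with agent = Naomi, thing = the folio, setting = at the observatory.
Exhaustivity: Bruno is the only recipient satisfying that background.
But fact (4) also has agent = Naomi, thing = the folio, setting = at the observatory, with recipient = Selin — so the exhaustive reading fails.

4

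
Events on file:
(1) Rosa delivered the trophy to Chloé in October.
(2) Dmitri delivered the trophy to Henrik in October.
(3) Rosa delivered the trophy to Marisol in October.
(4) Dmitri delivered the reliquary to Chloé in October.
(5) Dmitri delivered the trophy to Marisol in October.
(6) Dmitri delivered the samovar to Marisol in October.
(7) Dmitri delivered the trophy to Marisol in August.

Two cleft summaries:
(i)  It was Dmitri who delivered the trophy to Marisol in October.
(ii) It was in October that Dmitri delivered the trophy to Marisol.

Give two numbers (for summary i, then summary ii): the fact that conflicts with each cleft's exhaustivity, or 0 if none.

(i): focus "Dmitri". Looking for thing = the trophy, recipient = Marisol, setting = in October with some other agent — fact (3) has Rosa there. Refuted.
(ii): focus "in October". Looking for agent = Dmitri, thing = the trophy, recipient = Marisol with some other setting — fact (7) has in August there. Refuted.

3, 7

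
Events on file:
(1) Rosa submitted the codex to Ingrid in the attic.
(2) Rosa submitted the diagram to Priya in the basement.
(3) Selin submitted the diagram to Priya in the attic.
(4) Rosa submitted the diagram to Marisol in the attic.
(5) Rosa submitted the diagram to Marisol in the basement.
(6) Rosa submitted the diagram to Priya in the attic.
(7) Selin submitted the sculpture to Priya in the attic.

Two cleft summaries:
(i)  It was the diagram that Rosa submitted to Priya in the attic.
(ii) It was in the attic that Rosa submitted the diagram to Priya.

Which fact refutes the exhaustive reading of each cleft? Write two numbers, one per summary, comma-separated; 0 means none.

0, 2

Summary (i) focuses "the diagram" (the thing); background Rosa as agent and Priya as recipient and in the attic as setting. No fact matches that background with a different thing, so 0.
Summary (ii) focuses "in the attic" (the setting); background Rosa as agent and the diagram as thing and Priya as recipient. Fact (2) matches that background with setting = in the basement — refutes (ii).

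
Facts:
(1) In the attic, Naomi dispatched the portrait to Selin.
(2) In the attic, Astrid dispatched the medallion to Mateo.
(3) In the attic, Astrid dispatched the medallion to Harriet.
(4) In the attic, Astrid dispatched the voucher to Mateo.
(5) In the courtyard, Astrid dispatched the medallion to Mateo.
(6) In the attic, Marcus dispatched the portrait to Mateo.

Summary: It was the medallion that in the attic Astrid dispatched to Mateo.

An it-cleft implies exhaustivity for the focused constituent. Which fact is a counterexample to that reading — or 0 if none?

The cleft puts "the medallion" in focus and presupposes the open proposition with agent = Astrid, recipient = Mateo, setting = in the attic.
Exhaustivity: the medallion is the only thing satisfying that background.
Fact (4) shares the background but with thing = the voucher; exhaustivity is violated.

4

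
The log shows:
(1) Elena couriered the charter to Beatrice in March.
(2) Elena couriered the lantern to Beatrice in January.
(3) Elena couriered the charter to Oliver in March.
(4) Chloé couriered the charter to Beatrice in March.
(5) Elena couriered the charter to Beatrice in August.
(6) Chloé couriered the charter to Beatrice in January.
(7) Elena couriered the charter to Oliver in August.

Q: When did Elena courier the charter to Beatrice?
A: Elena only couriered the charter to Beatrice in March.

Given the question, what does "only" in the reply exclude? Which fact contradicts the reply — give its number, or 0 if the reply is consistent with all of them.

5

The question "When did ...?" targets the setting, so in the reply the focus falls on "in March".
"Only" then excludes alternative settings while the background — same agent, thing, recipient (Elena / the charter / Beatrice) — is held fixed.
Fact (5) shares the background with a different setting (in August) — counterexample.
(Fact (3) would refute a reading with focus on the recipient — but that is not what the question asks.)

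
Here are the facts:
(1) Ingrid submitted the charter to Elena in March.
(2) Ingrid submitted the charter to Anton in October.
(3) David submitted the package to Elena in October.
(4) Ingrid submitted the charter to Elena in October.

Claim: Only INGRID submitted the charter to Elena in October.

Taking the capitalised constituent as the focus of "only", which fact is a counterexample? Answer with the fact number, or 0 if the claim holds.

0

The capitals mark "Ingrid" as focus. So "only" rules out other agents, with the rest (the charter as thing and Elena as recipient and in October as setting) as background.
No fact matches the charter as thing and Elena as recipient and in October as setting with a different agent — every other fact differs on at least one backgrounded slot. So no fact refutes it.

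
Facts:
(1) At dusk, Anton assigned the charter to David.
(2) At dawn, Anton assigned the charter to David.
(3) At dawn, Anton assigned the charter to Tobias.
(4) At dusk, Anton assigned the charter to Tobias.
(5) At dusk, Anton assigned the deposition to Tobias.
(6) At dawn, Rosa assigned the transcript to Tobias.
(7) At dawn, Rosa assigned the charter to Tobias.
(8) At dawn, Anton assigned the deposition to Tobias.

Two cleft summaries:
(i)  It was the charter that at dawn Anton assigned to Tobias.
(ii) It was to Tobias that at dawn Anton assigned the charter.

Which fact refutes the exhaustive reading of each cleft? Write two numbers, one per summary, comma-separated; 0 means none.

8, 2

(i): focus "the charter". Looking for Anton as agent and Tobias as recipient and at dawn as setting with some other thing — fact (8) has the deposition there. Refuted.
(ii): focus "Tobias". Looking for Anton as agent and the charter as thing and at dawn as setting with some other recipient — fact (2) has David there. Refuted.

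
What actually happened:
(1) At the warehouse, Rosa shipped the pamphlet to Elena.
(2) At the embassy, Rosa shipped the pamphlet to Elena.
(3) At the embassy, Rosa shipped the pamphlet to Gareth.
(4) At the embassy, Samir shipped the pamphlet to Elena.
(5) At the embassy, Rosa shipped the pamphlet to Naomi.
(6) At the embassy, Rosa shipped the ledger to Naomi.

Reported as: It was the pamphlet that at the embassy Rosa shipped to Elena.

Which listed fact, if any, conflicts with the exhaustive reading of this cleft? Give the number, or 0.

0

The cleft puts "the pamphlet" in focus and presupposes the open proposition with agent = Rosa, recipient = Elena, setting = at the embassy.
The exhaustive reading says no other thing fits that background.
Every other fact differs from the presupposition on some backgrounded slot, so none challenges the exhaustivity.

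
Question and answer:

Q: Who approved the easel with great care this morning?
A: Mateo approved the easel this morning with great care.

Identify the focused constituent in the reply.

The wh-word "who" asks about the subject (agent).
In the answer, "the easel", "with great care" and "this morning" are given — repeated from the question.
The constituent filling the subject (agent) gap is "Mateo"; that is the focus and would carry nuclear stress.

Mateo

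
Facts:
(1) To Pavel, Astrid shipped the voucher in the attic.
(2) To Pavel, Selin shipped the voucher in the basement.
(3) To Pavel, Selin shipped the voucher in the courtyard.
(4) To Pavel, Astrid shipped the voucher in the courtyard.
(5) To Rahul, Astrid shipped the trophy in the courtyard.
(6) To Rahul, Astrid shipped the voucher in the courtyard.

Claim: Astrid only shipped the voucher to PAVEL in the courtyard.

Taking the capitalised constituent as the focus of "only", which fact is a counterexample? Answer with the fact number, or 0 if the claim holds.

6

Focus (in capitals) is "Pavel" — the recipient. "Only" excludes alternative recipients while holding fixed same agent, thing, setting (Astrid / the voucher / in the courtyard).
Fact (6) matches on same agent, thing, setting (Astrid / the voucher / in the courtyard), but has recipient = Rahul instead. That refutes the claim.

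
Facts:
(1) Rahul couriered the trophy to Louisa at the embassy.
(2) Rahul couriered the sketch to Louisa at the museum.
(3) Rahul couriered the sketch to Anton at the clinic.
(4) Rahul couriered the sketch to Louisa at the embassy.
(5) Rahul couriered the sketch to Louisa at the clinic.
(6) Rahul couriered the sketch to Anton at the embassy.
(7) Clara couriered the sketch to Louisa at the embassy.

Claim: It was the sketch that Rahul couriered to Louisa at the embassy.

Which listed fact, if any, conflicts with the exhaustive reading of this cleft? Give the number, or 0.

1

The cleft puts "the sketch" in focus and presupposes the open proposition with same agent, recipient, setting (Rahul / Louisa / at the embassy).
The exhaustive reading says no other thing fits that background.
But fact (1) also has same agent, recipient, setting (Rahul / Louisa / at the embassy), with thing = the trophy — so the exhaustive reading fails.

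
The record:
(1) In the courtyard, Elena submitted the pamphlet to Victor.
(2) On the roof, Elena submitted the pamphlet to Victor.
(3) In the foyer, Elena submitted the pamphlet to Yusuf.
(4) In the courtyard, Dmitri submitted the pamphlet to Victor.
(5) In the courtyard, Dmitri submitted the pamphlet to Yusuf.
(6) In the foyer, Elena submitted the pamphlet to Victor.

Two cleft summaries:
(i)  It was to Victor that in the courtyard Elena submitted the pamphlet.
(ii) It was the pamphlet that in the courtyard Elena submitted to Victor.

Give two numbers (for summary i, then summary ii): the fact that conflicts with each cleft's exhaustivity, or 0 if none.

0, 0

Summary (i) focuses "Victor" (the recipient); background agent = Elena, thing = the pamphlet, setting = in the courtyard. No fact matches that background with a different recipient, so 0.
Summary (ii) focuses "the pamphlet" (the thing); background agent = Elena, recipient = Victor, setting = in the courtyard. No fact matches that background with a different thing, so 0.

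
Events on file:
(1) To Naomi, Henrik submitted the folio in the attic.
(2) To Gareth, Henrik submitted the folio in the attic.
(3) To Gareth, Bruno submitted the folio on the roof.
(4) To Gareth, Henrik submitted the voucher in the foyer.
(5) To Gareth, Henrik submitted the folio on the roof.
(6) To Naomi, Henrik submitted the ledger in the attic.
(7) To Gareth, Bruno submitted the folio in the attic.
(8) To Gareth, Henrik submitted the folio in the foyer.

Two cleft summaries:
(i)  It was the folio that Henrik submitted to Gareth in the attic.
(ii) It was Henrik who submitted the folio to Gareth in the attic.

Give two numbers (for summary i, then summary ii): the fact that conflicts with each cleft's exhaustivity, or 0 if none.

0, 7

(i): focus "the folio". No fact shares Henrik as agent and Gareth as recipient and in the attic as setting with a different thing. 0.
(ii): focus "Henrik". Looking for the folio as thing and Gareth as recipient and in the attic as setting with some other agent — fact (7) has Bruno there. Refuted.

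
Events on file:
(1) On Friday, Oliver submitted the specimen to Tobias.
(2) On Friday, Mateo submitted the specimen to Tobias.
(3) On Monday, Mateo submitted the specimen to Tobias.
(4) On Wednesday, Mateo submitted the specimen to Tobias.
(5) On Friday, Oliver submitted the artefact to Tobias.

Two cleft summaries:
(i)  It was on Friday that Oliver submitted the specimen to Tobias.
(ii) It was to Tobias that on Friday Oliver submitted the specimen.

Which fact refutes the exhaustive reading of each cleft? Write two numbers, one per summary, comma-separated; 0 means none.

Summary (i) focuses "on Friday" (the setting); background same agent, thing, recipient (Oliver / the specimen / Tobias). No fact matches that background with a different setting, so 0.
Summary (ii) focuses "Tobias" (the recipient); background same agent, thing, setting (Oliver / the specimen / on Friday). No fact matches that background with a different recipient, so 0.

0, 0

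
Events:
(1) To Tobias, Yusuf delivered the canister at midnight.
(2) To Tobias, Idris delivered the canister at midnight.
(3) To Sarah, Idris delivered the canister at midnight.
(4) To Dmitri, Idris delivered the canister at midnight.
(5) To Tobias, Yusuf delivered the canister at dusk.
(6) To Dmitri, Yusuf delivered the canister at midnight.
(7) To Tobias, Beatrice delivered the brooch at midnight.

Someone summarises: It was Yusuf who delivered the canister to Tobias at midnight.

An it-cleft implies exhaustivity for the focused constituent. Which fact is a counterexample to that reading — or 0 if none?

The cleft puts "Yusuf" in focus and presupposes the open proposition with thing = the canister, recipient = Tobias, setting = at midnight.
Exhaustivity: Yusuf is the only agent satisfying that background.
Fact (2) shares the background but with agent = Idris; exhaustivity is violated.

2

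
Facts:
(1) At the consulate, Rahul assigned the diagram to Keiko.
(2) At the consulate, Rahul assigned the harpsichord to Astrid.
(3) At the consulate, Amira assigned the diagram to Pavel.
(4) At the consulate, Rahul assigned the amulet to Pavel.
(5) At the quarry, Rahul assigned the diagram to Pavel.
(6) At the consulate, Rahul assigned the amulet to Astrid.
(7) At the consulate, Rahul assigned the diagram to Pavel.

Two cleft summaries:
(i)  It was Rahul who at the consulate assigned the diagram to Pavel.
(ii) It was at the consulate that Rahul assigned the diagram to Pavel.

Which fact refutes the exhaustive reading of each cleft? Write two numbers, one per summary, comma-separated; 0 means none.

3, 5

(i): focus "Rahul". Looking for same thing, recipient, setting (the diagram / Pavel / at the consulate) with some other agent — fact (3) has Amira there. Refuted.
(ii): focus "at the consulate". Looking for same agent, thing, recipient (Rahul / the diagram / Pavel) with some other setting — fact (5) has at the quarry there. Refuted.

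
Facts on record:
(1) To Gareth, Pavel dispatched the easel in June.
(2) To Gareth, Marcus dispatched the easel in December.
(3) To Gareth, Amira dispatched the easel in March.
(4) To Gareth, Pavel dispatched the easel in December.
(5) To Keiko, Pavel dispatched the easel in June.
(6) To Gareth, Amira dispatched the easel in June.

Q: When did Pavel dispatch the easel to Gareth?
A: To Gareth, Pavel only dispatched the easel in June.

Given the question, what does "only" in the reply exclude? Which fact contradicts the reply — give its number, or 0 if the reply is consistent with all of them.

Answering "When did ...?" puts focus on the setting — here, "in June".
"Only" then excludes alternative settings while the background — same agent, thing, recipient (Pavel / the easel / Gareth) — is held fixed.
Fact (4) keeps same agent, thing, recipient (Pavel / the easel / Gareth) but has setting = in December; that refutes the reply.
(Fact (5) would refute a reading with focus on the recipient — but that is not what the question asks.)

4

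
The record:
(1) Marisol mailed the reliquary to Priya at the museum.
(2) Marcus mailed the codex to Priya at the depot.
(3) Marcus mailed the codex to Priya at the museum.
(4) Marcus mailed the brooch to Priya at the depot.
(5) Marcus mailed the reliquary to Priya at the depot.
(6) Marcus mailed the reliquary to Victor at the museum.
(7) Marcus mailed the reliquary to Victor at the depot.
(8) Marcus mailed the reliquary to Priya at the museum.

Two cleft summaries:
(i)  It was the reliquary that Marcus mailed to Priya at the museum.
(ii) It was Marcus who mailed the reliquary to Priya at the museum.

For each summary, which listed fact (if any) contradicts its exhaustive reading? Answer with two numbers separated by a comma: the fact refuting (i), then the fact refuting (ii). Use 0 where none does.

3, 1

Summary (i) focuses "the reliquary" (the thing); background agent = Marcus, recipient = Priya, setting = at the museum. Fact (3) matches that background with thing = the codex — refutes (i).
Summary (ii) focuses "Marcus" (the agent); background thing = the reliquary, recipient = Priya, setting = at the museum. Fact (1) matches that background with agent = Marisol — refutes (ii).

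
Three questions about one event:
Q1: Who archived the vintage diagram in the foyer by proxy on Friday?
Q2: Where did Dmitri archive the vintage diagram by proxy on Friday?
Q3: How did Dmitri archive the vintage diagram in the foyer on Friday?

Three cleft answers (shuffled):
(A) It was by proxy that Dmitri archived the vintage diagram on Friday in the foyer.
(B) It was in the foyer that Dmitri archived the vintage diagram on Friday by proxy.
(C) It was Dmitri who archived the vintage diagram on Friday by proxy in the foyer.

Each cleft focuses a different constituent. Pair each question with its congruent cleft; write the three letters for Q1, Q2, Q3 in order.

CBA

Q1 asks about the subject (agent); cleft (C) focuses "Dmitri", which is the subject (agent) — so Q1 → C.
Q2 asks about the location; cleft (B) focuses "in the foyer", which is the location — so Q2 → B.
Q3 asks about the manner; cleft (A) focuses "by proxy", which is the manner — so Q3 → A.
Mapping: Q1→C, Q2→B, Q3→A.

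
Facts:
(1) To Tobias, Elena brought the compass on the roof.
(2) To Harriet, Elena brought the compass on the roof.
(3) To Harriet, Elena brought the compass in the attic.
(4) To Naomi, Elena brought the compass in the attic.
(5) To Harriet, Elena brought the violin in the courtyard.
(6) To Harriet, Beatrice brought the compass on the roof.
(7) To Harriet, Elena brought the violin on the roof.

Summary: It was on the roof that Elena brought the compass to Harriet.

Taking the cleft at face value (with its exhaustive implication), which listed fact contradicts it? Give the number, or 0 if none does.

The cleft puts "on the roof" in focus and presupposes the open proposition with same agent, thing, recipient (Elena / the compass / Harriet).
The exhaustive reading says no other setting fits that background.
But fact (3) also has same agent, thing, recipient (Elena / the compass / Harriet), with setting = in the attic — so the exhaustive reading fails.

3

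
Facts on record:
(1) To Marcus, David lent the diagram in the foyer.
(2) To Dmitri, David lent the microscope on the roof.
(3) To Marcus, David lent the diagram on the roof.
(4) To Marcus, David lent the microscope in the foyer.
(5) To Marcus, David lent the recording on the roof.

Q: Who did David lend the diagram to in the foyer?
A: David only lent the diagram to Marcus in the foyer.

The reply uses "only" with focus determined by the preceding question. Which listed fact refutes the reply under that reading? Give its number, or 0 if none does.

0

Answering "Who did ... to ...?" puts focus on the recipient — here, "Marcus".
So "only" ranges over recipients; the rest (agent = David, thing = the diagram, setting = in the foyer) is presupposed.
No listed fact shares that background with another recipient. Nothing contradicts the reply.
(Fact (4) would refute a reading with focus on the thing — but that is not what the question asks.)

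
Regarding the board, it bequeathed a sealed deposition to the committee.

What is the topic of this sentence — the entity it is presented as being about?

The construction explicitly marks "the board" as what the sentence is about — the topic.
The remainder of the clause is the comment (what is said about the topic).

the board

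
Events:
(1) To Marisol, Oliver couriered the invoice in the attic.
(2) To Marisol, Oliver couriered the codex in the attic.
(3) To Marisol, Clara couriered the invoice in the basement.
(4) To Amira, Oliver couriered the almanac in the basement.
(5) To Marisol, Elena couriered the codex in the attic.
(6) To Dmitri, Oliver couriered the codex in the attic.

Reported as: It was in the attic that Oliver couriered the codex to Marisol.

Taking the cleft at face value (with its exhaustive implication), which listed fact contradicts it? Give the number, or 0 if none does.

0

The cleft puts "in the attic" in focus and presupposes the open proposition with agent = Oliver, thing = the codex, recipient = Marisol.
The exhaustive reading says no other setting fits that background.
No listed fact matches the background with a different setting. Exhaustivity holds.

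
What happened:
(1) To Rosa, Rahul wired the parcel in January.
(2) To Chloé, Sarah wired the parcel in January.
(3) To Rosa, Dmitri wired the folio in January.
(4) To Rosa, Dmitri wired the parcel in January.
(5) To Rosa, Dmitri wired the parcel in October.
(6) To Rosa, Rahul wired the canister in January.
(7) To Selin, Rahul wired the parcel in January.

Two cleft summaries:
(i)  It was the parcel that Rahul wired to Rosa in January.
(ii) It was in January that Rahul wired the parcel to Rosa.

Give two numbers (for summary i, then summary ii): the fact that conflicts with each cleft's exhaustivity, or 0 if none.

6, 0

Summary (i) focuses "the parcel" (the thing); background same agent, recipient, setting (Rahul / Rosa / in January). Fact (6) matches that background with thing = the canister — refutes (i).
Summary (ii) focuses "in January" (the setting); background same agent, thing, recipient (Rahul / the parcel / Rosa). No fact matches that background with a different setting, so 0.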